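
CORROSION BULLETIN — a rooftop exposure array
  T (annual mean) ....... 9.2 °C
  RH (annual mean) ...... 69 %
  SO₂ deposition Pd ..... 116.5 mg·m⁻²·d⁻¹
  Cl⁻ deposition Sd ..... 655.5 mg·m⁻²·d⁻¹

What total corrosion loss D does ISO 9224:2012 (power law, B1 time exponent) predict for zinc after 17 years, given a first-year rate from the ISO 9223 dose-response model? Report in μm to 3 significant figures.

D(17) = 51.1 μm

zinc: T≤10 °C ⇒ hinge +0.038·(9.2−10) = -0.0304
  SO₂ term: 0.0129·116.5^0.44·exp(0.046·69-0.0304) = 2.427
  Cl⁻ term: 0.0175·655.5^0.57·exp(0.008·69+0.085·9.2) = 2.678
  sum: 2.427 + 2.678 → r_corr = 5.105 μm/a
Long-term exponent b (ISO 9224 Table 2, B1) = 0.813
  D(17) = 5.105 × 17^0.813 = 5.105 × 10.01 = 51.09 μm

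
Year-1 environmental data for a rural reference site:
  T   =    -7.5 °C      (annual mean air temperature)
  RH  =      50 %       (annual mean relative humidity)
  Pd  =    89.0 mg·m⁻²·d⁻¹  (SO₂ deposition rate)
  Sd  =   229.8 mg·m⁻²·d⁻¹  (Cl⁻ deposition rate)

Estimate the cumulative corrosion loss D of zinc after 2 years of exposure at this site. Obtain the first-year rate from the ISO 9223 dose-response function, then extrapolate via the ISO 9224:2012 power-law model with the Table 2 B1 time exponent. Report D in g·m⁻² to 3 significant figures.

zinc: T≤10 °C ⇒ hinge +0.038·(-7.5−10) = -0.6650
  sulphur-dioxide contribution → 0.4769 μm/a
  chloride contribution → 0.3061 μm/a
  total first-year rate 0.783 μm/a
Long-term exponent b (ISO 9224 Table 2, B1) = 0.813
  D(2) = 0.783 × 2^0.813 = 0.783 × 1.757 = 1.376 μm
  Mass loss = 1.376 μm × 7.14 g/cm³ = 9.821 g·m⁻²

D(2) = 9.82 g·m⁻²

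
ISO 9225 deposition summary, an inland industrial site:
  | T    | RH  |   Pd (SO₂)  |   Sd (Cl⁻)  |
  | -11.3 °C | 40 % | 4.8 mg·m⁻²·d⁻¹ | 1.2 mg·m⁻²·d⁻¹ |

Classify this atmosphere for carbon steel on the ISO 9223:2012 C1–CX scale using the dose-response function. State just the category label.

C1

carbon steel: T≤10 °C ⇒ hinge +0.150·(-11.3−10) = -3.1950
  sulphur-dioxide contribution → 0.3648 μm/a
  chloride contribution → 0.2721 μm/a
  total first-year rate 0.6369 μm/a
0.637 μm/a falls in (0, 1.3] for carbon steel → category C1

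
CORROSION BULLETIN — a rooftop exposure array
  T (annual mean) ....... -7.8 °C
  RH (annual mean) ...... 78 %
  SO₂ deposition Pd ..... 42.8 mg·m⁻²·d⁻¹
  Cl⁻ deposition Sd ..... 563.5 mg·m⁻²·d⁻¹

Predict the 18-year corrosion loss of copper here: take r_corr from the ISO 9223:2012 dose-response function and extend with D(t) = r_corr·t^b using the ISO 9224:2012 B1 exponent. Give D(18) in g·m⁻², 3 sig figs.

D(18) = 48.7 g·m⁻²

copper: T≤10 °C ⇒ hinge +0.126·(-7.8−10) = -2.2428
  SO₂ term: 0.0053·42.8^0.26·exp(0.059·78-2.2428) = 0.1489
  Sd branch = 0.01025·Sd^0.27·e^(0.036·RH+0.049·T) = 0.6412 μm/a
  sum: 0.1489 + 0.6412 → r_corr = 0.7901 μm/a
ISO 9224: D(t) = r_corr · t^b with b = 0.667 (copper, B1)
  D(18) = 0.7901 × 18^0.667 = 0.7901 × 6.875 = 5.432 μm
  Mass loss = 5.432 μm × 8.96 g/cm³ = 48.67 g·m⁻²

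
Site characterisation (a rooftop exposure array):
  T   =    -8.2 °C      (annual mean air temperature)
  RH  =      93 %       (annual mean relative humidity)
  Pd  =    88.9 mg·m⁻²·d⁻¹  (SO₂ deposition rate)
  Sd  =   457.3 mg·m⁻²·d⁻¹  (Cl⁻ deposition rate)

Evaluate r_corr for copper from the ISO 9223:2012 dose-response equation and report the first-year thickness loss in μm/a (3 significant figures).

copper: temperature factor f = +0.126·(-18.2) = -2.2932
  Pd branch = 0.0053·Pd^0.26·e^(0.059·RH+f) = 0.415 μm/a
  Sd branch = 0.01025·Sd^0.27·e^(0.036·RH+0.049·T) = 1.02 μm/a
  sum: 0.415 + 1.02 → r_corr = 1.435 μm/a

r_corr = 1.43 μm/a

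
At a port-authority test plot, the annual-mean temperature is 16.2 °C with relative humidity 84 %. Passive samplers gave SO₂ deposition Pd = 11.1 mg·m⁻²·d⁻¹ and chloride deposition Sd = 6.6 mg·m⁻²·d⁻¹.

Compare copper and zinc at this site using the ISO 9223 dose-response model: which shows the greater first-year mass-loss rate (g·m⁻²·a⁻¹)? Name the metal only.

copper

copper: f(T) = -0.080·(T−10) [T>10 °C] = -0.4960
  SO₂ term: 0.0053·11.1^0.26·exp(0.059·84-0.4960) = 0.8571
  Cl⁻ term: 0.01025·6.6^0.27·exp(0.036·84+0.049·16.2) = 0.7763
  sum: 0.8571 + 0.7763 → r_corr = 1.633 μm/a
  mass loss = 1.633 μm/a × 8.96 g/cm³ = 14.64 g·m⁻²·a⁻¹
zinc: temperature factor f = -0.071·(6.2) = -0.4402
  Pd branch = 0.0129·Pd^0.44·e^(0.046·RH+f) = 1.141 μm/a
  Sd branch = 0.0175·Sd^0.57·e^(0.008·RH+0.085·T) = 0.3982 μm/a
  r_corr = 1.141 + 0.3982 = 1.54 μm/a
  mass loss = 1.54 μm/a × 7.14 g/cm³ = 10.99 g·m⁻²·a⁻¹
Ordering by g·m⁻²·a⁻¹: copper (14.6) > zinc (11)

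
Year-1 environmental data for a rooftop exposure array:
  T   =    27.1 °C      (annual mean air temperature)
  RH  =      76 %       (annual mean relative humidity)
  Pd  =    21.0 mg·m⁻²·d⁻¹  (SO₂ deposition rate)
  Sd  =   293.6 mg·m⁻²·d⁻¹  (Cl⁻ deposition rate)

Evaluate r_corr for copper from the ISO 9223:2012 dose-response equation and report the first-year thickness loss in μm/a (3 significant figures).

r_corr = 3.03 μm/a

copper: T>10 °C ⇒ hinge -0.080·(27.1−10) = -1.3680
  Pd branch = 0.0053·Pd^0.26·e^(0.059·RH+f) = 0.2638 μm/a
  Cl⁻ term: 0.01025·293.6^0.27·exp(0.036·76+0.049·27.1) = 2.767
  r_corr = 0.2638 + 2.767 = 3.03 μm/a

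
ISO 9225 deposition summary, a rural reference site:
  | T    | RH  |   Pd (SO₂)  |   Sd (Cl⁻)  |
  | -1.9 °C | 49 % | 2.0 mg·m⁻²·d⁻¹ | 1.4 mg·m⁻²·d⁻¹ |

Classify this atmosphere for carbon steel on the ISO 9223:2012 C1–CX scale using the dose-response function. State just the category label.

C2

carbon steel: f(T) = +0.150·(T−10) [T≤10 °C] = -1.7850
  Pd branch = 1.77·Pd^0.52·e^(0.02·RH+f) = 1.135 μm/a
  Cl⁻ term: 0.102·1.4^0.62·exp(0.033·49+0.04·-1.9) = 0.5867
  sum: 1.135 + 0.5867 → r_corr = 1.721 μm/a
Category bounds: 1.3…25 μm/a bracket r_corr ⇒ C2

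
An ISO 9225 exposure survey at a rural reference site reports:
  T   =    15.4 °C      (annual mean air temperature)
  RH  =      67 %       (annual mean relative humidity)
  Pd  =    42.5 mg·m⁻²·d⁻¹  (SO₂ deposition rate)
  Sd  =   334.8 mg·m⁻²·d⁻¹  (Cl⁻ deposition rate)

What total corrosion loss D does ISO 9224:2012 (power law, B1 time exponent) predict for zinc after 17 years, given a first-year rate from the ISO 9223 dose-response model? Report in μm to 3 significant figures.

D(17) = 40.5 μm

zinc: f(T) = -0.071·(T−10) [T>10 °C] = -0.3834
  Pd branch = 0.0129·Pd^0.44·e^(0.046·RH+f) = 0.9979 μm/a
  Cl⁻ term: 0.0175·334.8^0.57·exp(0.008·67+0.085·15.4) = 3.044
  r_corr = 0.9979 + 3.044 = 4.042 μm/a
Power-law: D(17) = r_corr · 17^0.813
  D(17) = 4.042 × 17^0.813 = 4.042 × 10.01 = 40.45 μm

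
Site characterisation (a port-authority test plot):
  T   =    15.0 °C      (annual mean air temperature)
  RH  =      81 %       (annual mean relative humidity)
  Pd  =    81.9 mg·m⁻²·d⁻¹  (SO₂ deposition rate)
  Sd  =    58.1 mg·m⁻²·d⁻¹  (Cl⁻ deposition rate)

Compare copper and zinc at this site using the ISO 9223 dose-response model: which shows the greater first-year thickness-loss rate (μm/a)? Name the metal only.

copper: temperature factor f = -0.080·(5.0) = -0.4000
  SO₂ term: 0.0053·81.9^0.26·exp(0.059·81-0.4000) = 1.329
  Sd branch = 0.01025·Sd^0.27·e^(0.036·RH+0.049·T) = 1.182 μm/a
  sum: 1.329 + 1.182 → r_corr = 2.511 μm/a
zinc: f(T) = -0.071·(T−10) [T>10 °C] = -0.3550
  SO₂ term: 0.0129·81.9^0.44·exp(0.046·81-0.3550) = 2.609
  Sd branch = 0.0175·Sd^0.57·e^(0.008·RH+0.085·T) = 1.213 μm/a
  r_corr = 2.609 + 1.213 = 3.822 μm/a
Ordering by μm/a: zinc (3.82) > copper (2.51)

zinc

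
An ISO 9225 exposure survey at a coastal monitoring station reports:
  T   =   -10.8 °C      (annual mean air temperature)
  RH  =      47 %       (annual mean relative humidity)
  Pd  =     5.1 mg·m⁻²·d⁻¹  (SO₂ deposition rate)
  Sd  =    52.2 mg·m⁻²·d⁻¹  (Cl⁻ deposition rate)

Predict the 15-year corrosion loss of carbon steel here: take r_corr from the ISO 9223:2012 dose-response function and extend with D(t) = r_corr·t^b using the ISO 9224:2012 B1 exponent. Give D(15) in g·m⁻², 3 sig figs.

D(15) = 132 g·m⁻²

carbon steel: T≤10 °C ⇒ hinge +0.150·(-10.8−10) = -3.1200
  Pd branch = 1.77·Pd^0.52·e^(0.02·RH+f) = 0.4668 μm/a
  Cl⁻ term: 0.102·52.2^0.62·exp(0.033·47+0.04·-10.8) = 3.627
  r_corr = 0.4668 + 3.627 = 4.094 μm/a
ISO 9224: D(t) = r_corr · t^b with b = 0.523 (carbon steel, B1)
  D(15) = 4.094 × 15^0.523 = 4.094 × 4.122 = 16.87 μm
  Mass loss = 16.87 μm × 7.85 g/cm³ = 132.5 g·m⁻²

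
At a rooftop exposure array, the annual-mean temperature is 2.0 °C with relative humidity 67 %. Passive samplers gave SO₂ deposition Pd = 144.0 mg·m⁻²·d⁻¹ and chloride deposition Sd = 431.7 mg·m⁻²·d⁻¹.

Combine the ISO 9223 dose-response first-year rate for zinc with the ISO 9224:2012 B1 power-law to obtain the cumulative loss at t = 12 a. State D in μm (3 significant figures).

D(12) = 22.4 μm

zinc: temperature factor f = +0.038·(-8.0) = -0.3040
  sulphur-dioxide contribution → 1.848 μm/a
  chloride contribution → 1.126 μm/a
  ⇒ r_corr(zinc) = 2.975 μm/a
Power-law: D(12) = r_corr · 12^0.813
  D(12) = 2.975 × 12^0.813 = 2.975 × 7.54 = 22.43 μm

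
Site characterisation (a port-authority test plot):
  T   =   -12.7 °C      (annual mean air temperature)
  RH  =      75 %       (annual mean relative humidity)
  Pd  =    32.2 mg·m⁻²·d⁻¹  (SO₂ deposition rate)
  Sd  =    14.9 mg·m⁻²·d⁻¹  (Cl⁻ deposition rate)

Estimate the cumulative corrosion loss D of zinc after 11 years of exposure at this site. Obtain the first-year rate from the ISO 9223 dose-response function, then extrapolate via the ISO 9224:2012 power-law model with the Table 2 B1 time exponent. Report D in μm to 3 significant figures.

zinc: T≤10 °C ⇒ hinge +0.038·(-12.7−10) = -0.8626
  sulphur-dioxide contribution → 0.7902 μm/a
  chloride contribution → 0.05053 μm/a
  total first-year rate 0.8407 μm/a
Power-law: D(11) = r_corr · 11^0.813
  D(11) = 0.8407 × 11^0.813 = 0.8407 × 7.025 = 5.906 μm

D(11) = 5.91 μm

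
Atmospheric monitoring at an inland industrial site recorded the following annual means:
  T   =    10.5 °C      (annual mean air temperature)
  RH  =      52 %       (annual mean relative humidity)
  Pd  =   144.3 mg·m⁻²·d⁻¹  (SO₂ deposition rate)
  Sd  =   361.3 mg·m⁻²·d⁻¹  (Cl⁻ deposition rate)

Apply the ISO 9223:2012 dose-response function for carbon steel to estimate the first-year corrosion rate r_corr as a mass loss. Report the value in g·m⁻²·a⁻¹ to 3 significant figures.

carbon steel: T>10 °C ⇒ hinge -0.054·(10.5−10) = -0.0270
  sulphur-dioxide contribution → 64.67 μm/a
  chloride contribution → 33.28 μm/a
  ⇒ r_corr(carbon steel) = 97.95 μm/a
Convert to mass loss: 97.95 μm/a × 7.85 g/cm³ = 768.9 g·m⁻²·a⁻¹

r_corr = 769 g·m⁻²·a⁻¹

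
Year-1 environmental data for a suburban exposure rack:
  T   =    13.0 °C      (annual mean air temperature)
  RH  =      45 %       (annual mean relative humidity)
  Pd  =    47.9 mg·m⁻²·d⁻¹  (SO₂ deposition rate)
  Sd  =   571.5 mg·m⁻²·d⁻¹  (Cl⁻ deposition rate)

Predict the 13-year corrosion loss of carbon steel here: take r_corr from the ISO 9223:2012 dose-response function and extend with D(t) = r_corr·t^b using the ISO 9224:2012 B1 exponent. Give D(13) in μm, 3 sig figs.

carbon steel: T>10 °C ⇒ hinge -0.054·(13.0−10) = -0.1620
  Pd branch = 1.77·Pd^0.52·e^(0.02·RH+f) = 27.69 μm/a
  Cl⁻ term: 0.102·571.5^0.62·exp(0.033·45+0.04·13.0) = 38.79
  sum: 27.69 + 38.79 → r_corr = 66.47 μm/a
Power-law: D(13) = r_corr · 13^0.523
  D(13) = 66.47 × 13^0.523 = 66.47 × 3.825 = 254.2 μm

D(13) = 254 μm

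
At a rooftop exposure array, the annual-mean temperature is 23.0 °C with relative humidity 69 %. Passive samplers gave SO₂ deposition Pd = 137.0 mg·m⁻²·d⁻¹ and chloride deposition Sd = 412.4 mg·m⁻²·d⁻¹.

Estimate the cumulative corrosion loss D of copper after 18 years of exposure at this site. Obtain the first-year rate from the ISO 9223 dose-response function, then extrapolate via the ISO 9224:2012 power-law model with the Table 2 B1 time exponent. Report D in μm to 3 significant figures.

D(18) = 16.0 μm

copper: f(T) = -0.080·(T−10) [T>10 °C] = -1.0400
  sulphur-dioxide contribution → 0.3946 μm/a
  chloride contribution → 1.928 μm/a
  ⇒ r_corr(copper) = 2.323 μm/a
Long-term exponent b (ISO 9224 Table 2, B1) = 0.667
  D(18) = 2.323 × 18^0.667 = 2.323 × 6.875 = 15.97 μm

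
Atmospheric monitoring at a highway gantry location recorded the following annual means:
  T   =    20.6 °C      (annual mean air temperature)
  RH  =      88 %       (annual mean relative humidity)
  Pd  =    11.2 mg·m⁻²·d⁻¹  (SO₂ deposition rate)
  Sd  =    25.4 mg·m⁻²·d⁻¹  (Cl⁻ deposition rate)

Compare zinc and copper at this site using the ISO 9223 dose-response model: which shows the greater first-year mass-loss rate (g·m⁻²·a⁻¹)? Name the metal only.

copper

zinc: temperature factor f = -0.071·(10.6) = -0.7526
  sulphur-dioxide contribution → 1.008 μm/a
  chloride contribution → 1.288 μm/a
  ⇒ r_corr(zinc) = 2.296 μm/a
  mass loss = 2.296 μm/a × 7.14 g/cm³ = 16.39 g·m⁻²·a⁻¹
copper: temperature factor f = -0.080·(10.6) = -0.8480
  sulphur-dioxide contribution → 0.765 μm/a
  chloride contribution → 1.6 μm/a
  total first-year rate 2.365 μm/a
  mass loss = 2.365 μm/a × 8.96 g/cm³ = 21.19 g·m⁻²·a⁻¹
Ordering by g·m⁻²·a⁻¹: copper (21.2) > zinc (16.4)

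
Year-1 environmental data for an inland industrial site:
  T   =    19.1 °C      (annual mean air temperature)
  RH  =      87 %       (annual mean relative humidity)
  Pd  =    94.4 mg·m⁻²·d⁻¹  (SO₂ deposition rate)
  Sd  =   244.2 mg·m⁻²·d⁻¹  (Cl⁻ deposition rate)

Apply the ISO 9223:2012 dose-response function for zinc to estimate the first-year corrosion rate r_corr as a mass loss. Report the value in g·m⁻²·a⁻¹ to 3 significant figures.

r_corr = 48.7 g·m⁻²·a⁻¹

zinc: T>10 °C ⇒ hinge -0.071·(19.1−10) = -0.6461
  sulphur-dioxide contribution → 2.735 μm/a
  chloride contribution → 4.087 μm/a
  ⇒ r_corr(zinc) = 6.822 μm/a
Convert to mass loss: 6.822 μm/a × 7.14 g/cm³ = 48.71 g·m⁻²·a⁻¹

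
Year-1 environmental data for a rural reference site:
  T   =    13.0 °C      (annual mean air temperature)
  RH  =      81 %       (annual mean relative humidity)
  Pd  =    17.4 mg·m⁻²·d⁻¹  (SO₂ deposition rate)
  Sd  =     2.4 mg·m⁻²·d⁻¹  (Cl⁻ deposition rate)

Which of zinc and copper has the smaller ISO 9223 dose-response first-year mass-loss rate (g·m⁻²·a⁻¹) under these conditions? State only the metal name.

zinc

zinc: T>10 °C ⇒ hinge -0.071·(13.0−10) = -0.2130
  SO₂ term: 0.0129·17.4^0.44·exp(0.046·81-0.2130) = 1.521
  Cl⁻ term: 0.0175·2.4^0.57·exp(0.008·81+0.085·13.0) = 0.1664
  r_corr = 1.521 + 0.1664 = 1.687 μm/a
  mass loss = 1.687 μm/a × 7.14 g/cm³ = 12.05 g·m⁻²·a⁻¹
copper: T>10 °C ⇒ hinge -0.080·(13.0−10) = -0.2400
  SO₂ term: 0.0053·17.4^0.26·exp(0.059·81-0.2400) = 1.043
  Cl⁻ term: 0.01025·2.4^0.27·exp(0.036·81+0.049·13.0) = 0.4533
  r_corr = 1.043 + 0.4533 = 1.496 μm/a
  mass loss = 1.496 μm/a × 8.96 g/cm³ = 13.4 g·m⁻²·a⁻¹
Ordering by g·m⁻²·a⁻¹: copper (13.4) > zinc (12)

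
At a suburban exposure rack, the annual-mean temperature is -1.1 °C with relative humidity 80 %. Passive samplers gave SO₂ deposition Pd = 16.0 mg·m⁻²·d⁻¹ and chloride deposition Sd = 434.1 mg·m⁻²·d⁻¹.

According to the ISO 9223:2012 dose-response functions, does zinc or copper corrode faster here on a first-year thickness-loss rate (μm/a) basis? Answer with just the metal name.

zinc

zinc: f(T) = +0.038·(T−10) [T≤10 °C] = -0.4218
  sulphur-dioxide contribution → 1.136 μm/a
  chloride contribution → 0.9634 μm/a
  ⇒ r_corr(zinc) = 2.1 μm/a
copper: temperature factor f = +0.126·(-11.1) = -1.3986
  sulphur-dioxide contribution → 0.3019 μm/a
  chloride contribution → 0.8917 μm/a
  total first-year rate 1.194 μm/a
Ordering by μm/a: zinc (2.1) > copper (1.19)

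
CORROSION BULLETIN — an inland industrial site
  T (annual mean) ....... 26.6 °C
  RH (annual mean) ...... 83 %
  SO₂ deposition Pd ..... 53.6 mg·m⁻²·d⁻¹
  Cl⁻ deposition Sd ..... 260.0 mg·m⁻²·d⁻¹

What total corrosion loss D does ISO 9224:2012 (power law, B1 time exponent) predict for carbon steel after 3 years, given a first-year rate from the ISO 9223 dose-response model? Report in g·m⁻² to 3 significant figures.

D(3) = 2.42e+03 g·m⁻²

carbon steel: f(T) = -0.054·(T−10) [T>10 °C] = -0.8964
  Pd branch = 1.77·Pd^0.52·e^(0.02·RH+f) = 30.11 μm/a
  Cl⁻ term: 0.102·260.0^0.62·exp(0.033·83+0.04·26.6) = 143.7
  r_corr = 30.11 + 143.7 = 173.8 μm/a
Long-term exponent b (ISO 9224 Table 2, B1) = 0.523
  D(3) = 173.8 × 3^0.523 = 173.8 × 1.776 = 308.8 μm
  Mass loss = 308.8 μm × 7.85 g/cm³ = 2424 g·m⁻²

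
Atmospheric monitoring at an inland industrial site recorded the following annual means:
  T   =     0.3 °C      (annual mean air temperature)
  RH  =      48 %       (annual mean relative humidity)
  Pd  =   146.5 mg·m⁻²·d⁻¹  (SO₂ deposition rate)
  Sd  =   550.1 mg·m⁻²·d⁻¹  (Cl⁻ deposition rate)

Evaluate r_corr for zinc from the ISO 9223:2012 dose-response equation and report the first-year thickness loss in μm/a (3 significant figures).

zinc: temperature factor f = +0.038·(-9.7) = -0.3686
  sulphur-dioxide contribution → 0.7284 μm/a
  chloride contribution → 0.9615 μm/a
  ⇒ r_corr(zinc) = 1.69 μm/a

r_corr = 1.69 μm/a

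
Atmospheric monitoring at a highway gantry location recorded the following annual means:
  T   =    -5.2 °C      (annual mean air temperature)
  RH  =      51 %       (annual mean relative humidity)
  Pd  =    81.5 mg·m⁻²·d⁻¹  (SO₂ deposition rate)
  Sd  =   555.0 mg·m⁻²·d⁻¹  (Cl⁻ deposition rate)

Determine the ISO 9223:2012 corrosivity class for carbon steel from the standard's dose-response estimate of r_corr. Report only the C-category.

C3

carbon steel: temperature factor f = +0.150·(-15.2) = -2.2800
  SO₂ term: 1.77·81.5^0.52·exp(0.02·51-2.2800) = 4.95
  Sd branch = 0.102·Sd^0.62·e^(0.033·RH+0.04·T) = 22.42 μm/a
  r_corr = 4.95 + 22.42 = 27.37 μm/a
27.4 μm/a falls in (25, 50] for carbon steel → category C3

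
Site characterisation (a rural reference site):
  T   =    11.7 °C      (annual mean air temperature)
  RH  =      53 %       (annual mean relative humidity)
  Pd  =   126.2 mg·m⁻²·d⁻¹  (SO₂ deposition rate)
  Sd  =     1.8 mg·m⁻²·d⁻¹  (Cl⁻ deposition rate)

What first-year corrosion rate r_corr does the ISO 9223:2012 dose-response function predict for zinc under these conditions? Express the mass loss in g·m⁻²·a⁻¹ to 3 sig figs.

r_corr = 8.58 g·m⁻²·a⁻¹

zinc: f(T) = -0.071·(T−10) [T>10 °C] = -0.1207
  Pd branch = 0.0129·Pd^0.44·e^(0.046·RH+f) = 1.1 μm/a
  Cl⁻ term: 0.0175·1.8^0.57·exp(0.008·53+0.085·11.7) = 0.1011
  r_corr = 1.1 + 0.1011 = 1.201 μm/a
Convert to mass loss: 1.201 μm/a × 7.14 g/cm³ = 8.577 g·m⁻²·a⁻¹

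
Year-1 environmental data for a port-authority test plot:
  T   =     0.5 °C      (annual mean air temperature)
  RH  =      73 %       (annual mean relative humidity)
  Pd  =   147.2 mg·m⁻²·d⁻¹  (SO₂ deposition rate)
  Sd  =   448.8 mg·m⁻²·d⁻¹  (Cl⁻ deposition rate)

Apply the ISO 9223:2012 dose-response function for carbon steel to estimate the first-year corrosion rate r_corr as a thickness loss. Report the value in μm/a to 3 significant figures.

carbon steel: T≤10 °C ⇒ hinge +0.150·(0.5−10) = -1.4250
  Pd branch = 1.77·Pd^0.52·e^(0.02·RH+f) = 24.57 μm/a
  Cl⁻ term: 0.102·448.8^0.62·exp(0.033·73+0.04·0.5) = 51.02
  sum: 24.57 + 51.02 → r_corr = 75.6 μm/a

r_corr = 75.6 μm/a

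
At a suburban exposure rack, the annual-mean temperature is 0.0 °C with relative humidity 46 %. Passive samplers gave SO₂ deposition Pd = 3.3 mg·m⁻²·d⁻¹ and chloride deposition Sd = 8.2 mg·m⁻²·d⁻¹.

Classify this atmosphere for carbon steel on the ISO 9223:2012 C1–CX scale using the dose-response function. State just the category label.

carbon steel: T≤10 °C ⇒ hinge +0.150·(0.0−10) = -1.5000
  sulphur-dioxide contribution → 1.844 μm/a
  chloride contribution → 1.716 μm/a
  total first-year rate 3.559 μm/a
Category bounds: 1.3…25 μm/a bracket r_corr ⇒ C2

C2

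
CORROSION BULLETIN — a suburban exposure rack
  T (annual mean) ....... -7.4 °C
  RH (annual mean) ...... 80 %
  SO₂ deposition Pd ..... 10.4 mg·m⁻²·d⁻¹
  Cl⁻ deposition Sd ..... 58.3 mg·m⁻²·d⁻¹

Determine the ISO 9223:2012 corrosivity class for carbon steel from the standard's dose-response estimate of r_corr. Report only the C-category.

carbon steel: T≤10 °C ⇒ hinge +0.150·(-7.4−10) = -2.6100
  sulphur-dioxide contribution → 2.179 μm/a
  chloride contribution → 13.22 μm/a
  ⇒ r_corr(carbon steel) = 15.4 μm/a
ISO 9223 Table 2 (carbon steel): 1.3 < 15.4 ≤ 25 μm/a ⇒ C2

C2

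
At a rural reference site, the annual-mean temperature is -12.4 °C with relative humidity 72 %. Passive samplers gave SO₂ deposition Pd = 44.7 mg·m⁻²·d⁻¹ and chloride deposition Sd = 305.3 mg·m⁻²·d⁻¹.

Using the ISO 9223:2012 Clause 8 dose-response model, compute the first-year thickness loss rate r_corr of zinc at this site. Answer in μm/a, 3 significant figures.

r_corr = 1.09 μm/a

zinc: temperature factor f = +0.038·(-22.4) = -0.8512
  SO₂ term: 0.0129·44.7^0.44·exp(0.046·72-0.8512) = 0.8043
  Sd branch = 0.0175·Sd^0.57·e^(0.008·RH+0.085·T) = 0.283 μm/a
  r_corr = 0.8043 + 0.283 = 1.087 μm/a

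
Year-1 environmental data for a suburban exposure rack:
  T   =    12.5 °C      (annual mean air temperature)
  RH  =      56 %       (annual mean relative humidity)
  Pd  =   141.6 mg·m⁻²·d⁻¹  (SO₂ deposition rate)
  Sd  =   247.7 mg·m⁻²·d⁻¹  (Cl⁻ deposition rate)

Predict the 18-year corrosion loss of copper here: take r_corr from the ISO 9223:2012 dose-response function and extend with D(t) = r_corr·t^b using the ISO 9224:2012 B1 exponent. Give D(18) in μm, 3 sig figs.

D(18) = 7.27 μm

copper: temperature factor f = -0.080·(2.5) = -0.2000
  Pd branch = 0.0053·Pd^0.26·e^(0.059·RH+f) = 0.4282 μm/a
  Sd branch = 0.01025·Sd^0.27·e^(0.036·RH+0.049·T) = 0.629 μm/a
  sum: 0.4282 + 0.629 → r_corr = 1.057 μm/a
Long-term exponent b (ISO 9224 Table 2, B1) = 0.667
  D(18) = 1.057 × 18^0.667 = 1.057 × 6.875 = 7.268 μm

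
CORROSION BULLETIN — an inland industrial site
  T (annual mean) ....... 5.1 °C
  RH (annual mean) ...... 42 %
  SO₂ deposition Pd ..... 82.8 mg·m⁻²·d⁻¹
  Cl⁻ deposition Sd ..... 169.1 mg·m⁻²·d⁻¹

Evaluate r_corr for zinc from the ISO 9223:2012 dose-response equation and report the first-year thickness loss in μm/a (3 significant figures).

zinc: temperature factor f = +0.038·(-4.9) = -0.1862
  sulphur-dioxide contribution → 0.5161 μm/a
  chloride contribution → 0.7035 μm/a
  total first-year rate 1.22 μm/a

r_corr = 1.22 μm/a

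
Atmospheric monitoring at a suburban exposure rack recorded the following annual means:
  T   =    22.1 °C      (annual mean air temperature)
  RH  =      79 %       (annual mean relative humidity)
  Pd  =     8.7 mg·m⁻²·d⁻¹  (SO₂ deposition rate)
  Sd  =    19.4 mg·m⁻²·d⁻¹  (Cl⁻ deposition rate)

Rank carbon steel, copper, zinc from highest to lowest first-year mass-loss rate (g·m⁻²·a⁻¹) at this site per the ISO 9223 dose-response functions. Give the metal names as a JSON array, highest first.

["carbon steel", "copper", "zinc"]

carbon steel: temperature factor f = -0.054·(12.1) = -0.6534
  sulphur-dioxide contribution → 13.77 μm/a
  chloride contribution → 21.05 μm/a
  ⇒ r_corr(carbon steel) = 34.82 μm/a
  mass loss = 34.82 μm/a × 7.85 g/cm³ = 273.3 g·m⁻²·a⁻¹
copper: f(T) = -0.080·(T−10) [T>10 °C] = -0.9680
  sulphur-dioxide contribution → 0.3736 μm/a
  chloride contribution → 1.158 μm/a
  total first-year rate 1.532 μm/a
  mass loss = 1.532 μm/a × 8.96 g/cm³ = 13.73 g·m⁻²·a⁻¹
zinc: temperature factor f = -0.071·(12.1) = -0.8591
  sulphur-dioxide contribution → 0.5359 μm/a
  chloride contribution → 1.168 μm/a
  total first-year rate 1.704 μm/a
  mass loss = 1.704 μm/a × 7.14 g/cm³ = 12.16 g·m⁻²·a⁻¹
Ordering by g·m⁻²·a⁻¹: carbon steel (273) > copper (13.7) > zinc (12.2)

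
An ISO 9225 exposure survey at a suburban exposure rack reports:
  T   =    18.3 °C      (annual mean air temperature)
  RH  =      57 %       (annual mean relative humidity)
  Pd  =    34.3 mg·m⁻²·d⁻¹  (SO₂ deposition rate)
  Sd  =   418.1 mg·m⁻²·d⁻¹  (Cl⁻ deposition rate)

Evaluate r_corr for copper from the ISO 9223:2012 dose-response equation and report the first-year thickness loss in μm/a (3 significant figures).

copper: temperature factor f = -0.080·(8.3) = -0.6640
  sulphur-dioxide contribution → 0.1975 μm/a
  chloride contribution → 0.9979 μm/a
  total first-year rate 1.195 μm/a

r_corr = 1.20 μm/a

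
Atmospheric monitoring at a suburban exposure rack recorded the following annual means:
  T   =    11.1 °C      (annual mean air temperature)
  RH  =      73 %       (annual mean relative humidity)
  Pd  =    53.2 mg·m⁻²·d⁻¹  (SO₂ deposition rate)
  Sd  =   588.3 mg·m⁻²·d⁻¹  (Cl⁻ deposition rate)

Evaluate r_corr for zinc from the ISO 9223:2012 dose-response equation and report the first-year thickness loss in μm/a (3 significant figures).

zinc: f(T) = -0.071·(T−10) [T>10 °C] = -0.0781
  sulphur-dioxide contribution → 1.97 μm/a
  chloride contribution → 3.056 μm/a
  total first-year rate 5.025 μm/a

r_corr = 5.03 μm/a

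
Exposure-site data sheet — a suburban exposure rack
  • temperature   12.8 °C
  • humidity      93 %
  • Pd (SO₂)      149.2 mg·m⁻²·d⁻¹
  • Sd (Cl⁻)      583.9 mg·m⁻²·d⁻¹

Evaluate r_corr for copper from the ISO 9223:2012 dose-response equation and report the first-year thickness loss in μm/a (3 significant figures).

copper: T>10 °C ⇒ hinge -0.080·(12.8−10) = -0.2240
  Pd branch = 0.0053·Pd^0.26·e^(0.059·RH+f) = 3.76 μm/a
  Sd branch = 0.01025·Sd^0.27·e^(0.036·RH+0.049·T) = 3.048 μm/a
  sum: 3.76 + 3.048 → r_corr = 6.808 μm/a

r_corr = 6.81 μm/a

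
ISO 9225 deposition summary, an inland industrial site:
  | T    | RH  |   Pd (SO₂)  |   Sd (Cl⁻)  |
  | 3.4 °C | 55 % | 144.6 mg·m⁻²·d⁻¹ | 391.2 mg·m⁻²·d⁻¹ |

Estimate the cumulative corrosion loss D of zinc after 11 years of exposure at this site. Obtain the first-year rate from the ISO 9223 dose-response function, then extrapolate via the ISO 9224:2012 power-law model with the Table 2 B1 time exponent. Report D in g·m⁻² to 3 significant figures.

zinc: T≤10 °C ⇒ hinge +0.038·(3.4−10) = -0.2508
  SO₂ term: 0.0129·144.6^0.44·exp(0.046·55-0.2508) = 1.124
  Cl⁻ term: 0.0175·391.2^0.57·exp(0.008·55+0.085·3.4) = 1.09
  r_corr = 1.124 + 1.09 = 2.214 μm/a
Power-law: D(11) = r_corr · 11^0.813
  D(11) = 2.214 × 11^0.813 = 2.214 × 7.025 = 15.55 μm
  Mass loss = 15.55 μm × 7.14 g/cm³ = 111.1 g·m⁻²

D(11) = 111 g·m⁻²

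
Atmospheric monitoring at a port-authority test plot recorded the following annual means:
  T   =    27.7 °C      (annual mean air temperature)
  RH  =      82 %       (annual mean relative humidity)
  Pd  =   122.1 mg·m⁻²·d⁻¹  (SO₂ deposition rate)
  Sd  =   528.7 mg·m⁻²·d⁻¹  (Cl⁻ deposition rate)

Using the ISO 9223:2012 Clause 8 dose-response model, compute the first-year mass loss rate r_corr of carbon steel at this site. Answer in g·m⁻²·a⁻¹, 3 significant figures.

r_corr = 2.11e+03 g·m⁻²·a⁻¹

carbon steel: f(T) = -0.054·(T−10) [T>10 °C] = -0.9558
  Pd branch = 1.77·Pd^0.52·e^(0.02·RH+f) = 42.68 μm/a
  Sd branch = 0.102·Sd^0.62·e^(0.033·RH+0.04·T) = 225.6 μm/a
  r_corr = 42.68 + 225.6 = 268.3 μm/a
Convert to mass loss: 268.3 μm/a × 7.85 g/cm³ = 2106 g·m⁻²·a⁻¹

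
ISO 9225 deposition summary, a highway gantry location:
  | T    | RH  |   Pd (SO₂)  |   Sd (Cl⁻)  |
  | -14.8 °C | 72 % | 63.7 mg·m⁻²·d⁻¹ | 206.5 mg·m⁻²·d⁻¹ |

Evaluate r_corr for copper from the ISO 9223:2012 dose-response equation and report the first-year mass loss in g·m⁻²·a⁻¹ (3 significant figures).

copper: T≤10 °C ⇒ hinge +0.126·(-14.8−10) = -3.1248
  Pd branch = 0.0053·Pd^0.26·e^(0.059·RH+f) = 0.04799 μm/a
  Sd branch = 0.01025·Sd^0.27·e^(0.036·RH+0.049·T) = 0.2796 μm/a
  sum: 0.04799 + 0.2796 → r_corr = 0.3276 μm/a
Convert to mass loss: 0.3276 μm/a × 8.96 g/cm³ = 2.935 g·m⁻²·a⁻¹

r_corr = 2.93 g·m⁻²·a⁻¹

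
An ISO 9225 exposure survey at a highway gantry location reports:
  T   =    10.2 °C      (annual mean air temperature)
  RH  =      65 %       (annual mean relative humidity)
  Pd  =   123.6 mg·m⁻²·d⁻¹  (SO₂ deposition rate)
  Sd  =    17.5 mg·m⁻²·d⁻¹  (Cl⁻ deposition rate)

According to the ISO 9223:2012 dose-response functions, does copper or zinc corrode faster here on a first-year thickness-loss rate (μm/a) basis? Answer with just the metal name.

copper: f(T) = -0.080·(T−10) [T>10 °C] = -0.0160
  sulphur-dioxide contribution → 0.8448 μm/a
  chloride contribution → 0.3799 μm/a
  ⇒ r_corr(copper) = 1.225 μm/a
zinc: f(T) = -0.071·(T−10) [T>10 °C] = -0.0142
  sulphur-dioxide contribution → 2.106 μm/a
  chloride contribution → 0.358 μm/a
  ⇒ r_corr(zinc) = 2.464 μm/a
Ordering by μm/a: zinc (2.46) > copper (1.22)

zinc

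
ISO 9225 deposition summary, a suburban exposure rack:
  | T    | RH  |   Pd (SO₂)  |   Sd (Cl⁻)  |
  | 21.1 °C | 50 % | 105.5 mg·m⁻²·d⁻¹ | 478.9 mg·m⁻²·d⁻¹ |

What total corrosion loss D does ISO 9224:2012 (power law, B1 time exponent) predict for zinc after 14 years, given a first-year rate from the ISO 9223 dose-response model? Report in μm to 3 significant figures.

zinc: f(T) = -0.071·(T−10) [T>10 °C] = -0.7881
  Pd branch = 0.0129·Pd^0.44·e^(0.046·RH+f) = 0.4544 μm/a
  Cl⁻ term: 0.0175·478.9^0.57·exp(0.008·50+0.085·21.1) = 5.289
  sum: 0.4544 + 5.289 → r_corr = 5.744 μm/a
Power-law: D(14) = r_corr · 14^0.813
  D(14) = 5.744 × 14^0.813 = 5.744 × 8.547 = 49.09 μm

D(14) = 49.1 μm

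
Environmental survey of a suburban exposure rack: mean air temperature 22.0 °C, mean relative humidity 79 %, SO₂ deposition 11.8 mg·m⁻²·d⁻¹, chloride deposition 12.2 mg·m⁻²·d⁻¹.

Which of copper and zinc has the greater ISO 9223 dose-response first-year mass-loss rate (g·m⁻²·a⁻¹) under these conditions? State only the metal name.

copper: f(T) = -0.080·(T−10) [T>10 °C] = -0.9600
  sulphur-dioxide contribution → 0.4077 μm/a
  chloride contribution → 1.017 μm/a
  ⇒ r_corr(copper) = 1.425 μm/a
  mass loss = 1.425 μm/a × 8.96 g/cm³ = 12.77 g·m⁻²·a⁻¹
zinc: temperature factor f = -0.071·(12.0) = -0.8520
  sulphur-dioxide contribution → 0.6172 μm/a
  chloride contribution → 0.8889 μm/a
  total first-year rate 1.506 μm/a
  mass loss = 1.506 μm/a × 7.14 g/cm³ = 10.75 g·m⁻²·a⁻¹
Ordering by g·m⁻²·a⁻¹: copper (12.8) > zinc (10.8)

copper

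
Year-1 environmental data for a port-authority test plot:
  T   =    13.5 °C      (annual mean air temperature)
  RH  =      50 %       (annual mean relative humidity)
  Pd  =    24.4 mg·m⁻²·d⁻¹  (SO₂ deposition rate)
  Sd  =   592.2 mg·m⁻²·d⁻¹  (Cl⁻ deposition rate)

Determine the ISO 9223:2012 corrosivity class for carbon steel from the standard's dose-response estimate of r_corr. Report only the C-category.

C4

carbon steel: f(T) = -0.054·(T−10) [T>10 °C] = -0.1890
  Pd branch = 1.77·Pd^0.52·e^(0.02·RH+f) = 20.97 μm/a
  Sd branch = 0.102·Sd^0.62·e^(0.033·RH+0.04·T) = 47.71 μm/a
  sum: 20.97 + 47.71 → r_corr = 68.68 μm/a
ISO 9223 Table 2 (carbon steel): 50 < 68.7 ≤ 80 μm/a ⇒ C4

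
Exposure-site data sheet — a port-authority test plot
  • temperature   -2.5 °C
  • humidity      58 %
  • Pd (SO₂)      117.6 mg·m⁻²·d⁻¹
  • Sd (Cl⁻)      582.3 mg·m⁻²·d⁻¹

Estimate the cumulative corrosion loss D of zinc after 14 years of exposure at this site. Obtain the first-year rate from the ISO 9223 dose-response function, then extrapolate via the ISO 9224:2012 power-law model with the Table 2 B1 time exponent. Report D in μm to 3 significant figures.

zinc: temperature factor f = +0.038·(-12.5) = -0.4750
  SO₂ term: 0.0129·117.6^0.44·exp(0.046·58-0.4750) = 0.9418
  Cl⁻ term: 0.0175·582.3^0.57·exp(0.008·58+0.085·-2.5) = 0.848
  sum: 0.9418 + 0.848 → r_corr = 1.79 μm/a
Long-term exponent b (ISO 9224 Table 2, B1) = 0.813
  D(14) = 1.79 × 14^0.813 = 1.79 × 8.547 = 15.3 μm

D(14) = 15.3 μm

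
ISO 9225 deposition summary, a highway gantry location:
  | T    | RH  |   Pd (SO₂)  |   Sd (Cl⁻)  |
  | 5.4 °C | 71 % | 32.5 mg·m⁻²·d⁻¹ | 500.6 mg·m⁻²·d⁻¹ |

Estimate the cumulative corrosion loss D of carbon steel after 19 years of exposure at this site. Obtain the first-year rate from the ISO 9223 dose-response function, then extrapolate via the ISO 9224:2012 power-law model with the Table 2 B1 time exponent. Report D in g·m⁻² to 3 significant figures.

carbon steel: temperature factor f = +0.150·(-4.6) = -0.6900
  sulphur-dioxide contribution → 22.45 μm/a
  chloride contribution → 62.18 μm/a
  ⇒ r_corr(carbon steel) = 84.63 μm/a
ISO 9224: D(t) = r_corr · t^b with b = 0.523 (carbon steel, B1)
  D(19) = 84.63 × 19^0.523 = 84.63 × 4.664 = 394.7 μm
  Mass loss = 394.7 μm × 7.85 g/cm³ = 3099 g·m⁻²

D(19) = 3.10e+03 g·m⁻²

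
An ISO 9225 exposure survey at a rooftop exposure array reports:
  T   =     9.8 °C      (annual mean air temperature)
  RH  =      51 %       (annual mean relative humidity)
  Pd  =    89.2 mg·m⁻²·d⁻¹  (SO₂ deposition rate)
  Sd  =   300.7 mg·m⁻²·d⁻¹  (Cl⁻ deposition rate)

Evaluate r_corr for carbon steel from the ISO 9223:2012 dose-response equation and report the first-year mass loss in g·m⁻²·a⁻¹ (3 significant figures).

carbon steel: temperature factor f = +0.150·(-0.2) = -0.0300
  Pd branch = 1.77·Pd^0.52·e^(0.02·RH+f) = 49.22 μm/a
  Sd branch = 0.102·Sd^0.62·e^(0.033·RH+0.04·T) = 27.94 μm/a
  r_corr = 49.22 + 27.94 = 77.16 μm/a
Convert to mass loss: 77.16 μm/a × 7.85 g/cm³ = 605.7 g·m⁻²·a⁻¹

r_corr = 606 g·m⁻²·a⁻¹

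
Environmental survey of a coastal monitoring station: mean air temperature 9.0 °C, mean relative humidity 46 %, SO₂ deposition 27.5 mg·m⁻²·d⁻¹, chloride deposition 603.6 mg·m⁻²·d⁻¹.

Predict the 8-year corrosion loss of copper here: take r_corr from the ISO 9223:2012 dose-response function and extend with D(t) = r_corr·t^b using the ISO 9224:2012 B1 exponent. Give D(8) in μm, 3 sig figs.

copper: f(T) = +0.126·(T−10) [T≤10 °C] = -0.1260
  Pd branch = 0.0053·Pd^0.26·e^(0.059·RH+f) = 0.1669 μm/a
  Cl⁻ term: 0.01025·603.6^0.27·exp(0.036·46+0.049·9.0) = 0.4702
  r_corr = 0.1669 + 0.4702 = 0.6371 μm/a
Long-term exponent b (ISO 9224 Table 2, B1) = 0.667
  D(8) = 0.6371 × 8^0.667 = 0.6371 × 4.003 = 2.55 μm

D(8) = 2.55 μm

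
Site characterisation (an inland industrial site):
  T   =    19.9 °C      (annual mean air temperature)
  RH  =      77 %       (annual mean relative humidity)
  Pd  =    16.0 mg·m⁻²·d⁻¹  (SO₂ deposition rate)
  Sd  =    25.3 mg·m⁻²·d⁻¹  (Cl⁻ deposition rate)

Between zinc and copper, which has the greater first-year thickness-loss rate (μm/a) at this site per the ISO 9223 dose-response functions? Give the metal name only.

zinc

zinc: f(T) = -0.071·(T−10) [T>10 °C] = -0.7029
  Pd branch = 0.0129·Pd^0.44·e^(0.046·RH+f) = 0.7472 μm/a
  Cl⁻ term: 0.0175·25.3^0.57·exp(0.008·77+0.085·19.9) = 1.109
  r_corr = 0.7472 + 1.109 = 1.856 μm/a
copper: f(T) = -0.080·(T−10) [T>10 °C] = -0.7920
  Pd branch = 0.0053·Pd^0.26·e^(0.059·RH+f) = 0.4639 μm/a
  Cl⁻ term: 0.01025·25.3^0.27·exp(0.036·77+0.049·19.9) = 1.04
  r_corr = 0.4639 + 1.04 = 1.504 μm/a
Ordering by μm/a: zinc (1.86) > copper (1.5)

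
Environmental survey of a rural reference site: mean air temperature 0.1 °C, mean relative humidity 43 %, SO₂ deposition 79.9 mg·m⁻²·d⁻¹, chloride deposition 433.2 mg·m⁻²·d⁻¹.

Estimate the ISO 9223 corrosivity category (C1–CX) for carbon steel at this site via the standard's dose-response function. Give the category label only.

C3

carbon steel: T≤10 °C ⇒ hinge +0.150·(0.1−10) = -1.4850
  sulphur-dioxide contribution → 9.244 μm/a
  chloride contribution → 18.25 μm/a
  total first-year rate 27.5 μm/a
Category bounds: 25…50 μm/a bracket r_corr ⇒ C3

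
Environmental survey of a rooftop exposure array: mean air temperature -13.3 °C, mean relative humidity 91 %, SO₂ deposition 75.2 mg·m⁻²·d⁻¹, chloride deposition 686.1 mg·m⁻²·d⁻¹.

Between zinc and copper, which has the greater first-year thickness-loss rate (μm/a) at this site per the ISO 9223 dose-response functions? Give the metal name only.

zinc

zinc: T≤10 °C ⇒ hinge +0.038·(-13.3−10) = -0.8854
  SO₂ term: 0.0129·75.2^0.44·exp(0.046·91-0.8854) = 2.342
  Cl⁻ term: 0.0175·686.1^0.57·exp(0.008·91+0.085·-13.3) = 0.4841
  r_corr = 2.342 + 0.4841 = 2.826 μm/a
copper: temperature factor f = +0.126·(-23.3) = -2.9358
  Pd branch = 0.0053·Pd^0.26·e^(0.059·RH+f) = 0.1857 μm/a
  Sd branch = 0.01025·Sd^0.27·e^(0.036·RH+0.049·T) = 0.8246 μm/a
  r_corr = 0.1857 + 0.8246 = 1.01 μm/a
Ordering by μm/a: zinc (2.83) > copper (1.01)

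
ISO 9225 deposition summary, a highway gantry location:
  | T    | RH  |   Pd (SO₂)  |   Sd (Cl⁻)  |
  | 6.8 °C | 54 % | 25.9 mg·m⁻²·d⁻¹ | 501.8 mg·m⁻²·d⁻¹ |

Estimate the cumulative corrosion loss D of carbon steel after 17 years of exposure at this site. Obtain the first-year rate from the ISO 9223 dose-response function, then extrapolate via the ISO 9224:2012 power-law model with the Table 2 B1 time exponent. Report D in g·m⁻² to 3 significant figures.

D(17) = 1.90e+03 g·m⁻²

carbon steel: temperature factor f = +0.150·(-3.2) = -0.4800
  SO₂ term: 1.77·25.9^0.52·exp(0.02·54-0.4800) = 17.52
  Sd branch = 0.102·Sd^0.62·e^(0.033·RH+0.04·T) = 37.58 μm/a
  sum: 17.52 + 37.58 → r_corr = 55.1 μm/a
ISO 9224: D(t) = r_corr · t^b with b = 0.523 (carbon steel, B1)
  D(17) = 55.1 × 17^0.523 = 55.1 × 4.401 = 242.5 μm
  Mass loss = 242.5 μm × 7.85 g/cm³ = 1903 g·m⁻²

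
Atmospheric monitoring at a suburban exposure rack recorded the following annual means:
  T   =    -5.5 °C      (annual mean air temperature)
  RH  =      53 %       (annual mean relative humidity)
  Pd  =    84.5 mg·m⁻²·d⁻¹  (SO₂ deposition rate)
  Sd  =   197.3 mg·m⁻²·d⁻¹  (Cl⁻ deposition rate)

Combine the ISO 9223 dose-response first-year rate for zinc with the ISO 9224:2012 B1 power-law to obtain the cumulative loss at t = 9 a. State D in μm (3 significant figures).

zinc: T≤10 °C ⇒ hinge +0.038·(-5.5−10) = -0.5890
  SO₂ term: 0.0129·84.5^0.44·exp(0.046·53-0.5890) = 0.5773
  Cl⁻ term: 0.0175·197.3^0.57·exp(0.008·53+0.085·-5.5) = 0.3407
  r_corr = 0.5773 + 0.3407 = 0.918 μm/a
Power-law: D(9) = r_corr · 9^0.813
  D(9) = 0.918 × 9^0.813 = 0.918 × 5.968 = 5.478 μm

D(9) = 5.48 μm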